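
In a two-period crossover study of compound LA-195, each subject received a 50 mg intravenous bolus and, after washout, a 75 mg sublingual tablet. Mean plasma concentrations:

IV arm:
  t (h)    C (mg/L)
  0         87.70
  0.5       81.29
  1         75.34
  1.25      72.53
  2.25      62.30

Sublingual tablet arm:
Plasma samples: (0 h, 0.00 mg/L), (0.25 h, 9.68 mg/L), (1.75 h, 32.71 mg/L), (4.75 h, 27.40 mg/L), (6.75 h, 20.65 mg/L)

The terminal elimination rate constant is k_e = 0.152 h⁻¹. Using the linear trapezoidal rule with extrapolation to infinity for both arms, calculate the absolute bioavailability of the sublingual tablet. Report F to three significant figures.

F = 0.355

Trapezoidal AUC_0→2.25 (IV):
  [0→0.5]: (87.70+81.29)/2 × 0.5 = 42.2475
  [0.5→1]: (81.29+75.34)/2 × 0.5 = 39.1575
  [1→1.25]: (75.34+72.53)/2 × 0.25 = 18.48375
  [1.25→2.25]: (72.53+62.30)/2 × 1 = 67.415
  Sum = 167.30375 mg/L·h
IV tail: 62.30/0.152 = 409.868; AUC_iv,0→∞ = 167.30375 + 409.868 = 577.17175 mg/L·h
Trapezoidal AUC_0→6.75 (sublingual tablet):
  [0→0.25]: (0.00+9.68)/2 × 0.25 = 1.21
  [0.25→1.75]: (9.68+32.71)/2 × 1.5 = 31.7925
  [1.75→4.75]: (32.71+27.40)/2 × 3 = 90.165
  [4.75→6.75]: (27.40+20.65)/2 × 2 = 48.05
  Sum = 171.2175 mg/L·h
sublingual tablet tail: 20.65/0.152 = 135.855; AUC_ev,0→∞ = 171.2175 + 135.855 = 307.0725 mg/L·h
F = (AUC_ev/D_ev)/(AUC_iv/D_iv) = (307.0725/75)/(577.17175/50) = 4.0943/11.543435 = 0.3547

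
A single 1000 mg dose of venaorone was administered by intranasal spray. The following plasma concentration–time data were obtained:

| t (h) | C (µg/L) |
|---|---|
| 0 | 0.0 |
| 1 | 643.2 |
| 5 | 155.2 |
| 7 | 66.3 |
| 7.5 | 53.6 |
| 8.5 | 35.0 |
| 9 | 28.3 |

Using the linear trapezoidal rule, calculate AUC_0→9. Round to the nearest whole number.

AUC = 2230 µg/L·h

Trapezoidal AUC_0→9:
  [0→1]: (0.0+643.2)/2 × 1 = 321.6
  [1→5]: (643.2+155.2)/2 × 4 = 1596.8
  [5→7]: (155.2+66.3)/2 × 2 = 221.5
  [7→7.5]: (66.3+53.6)/2 × 0.5 = 29.975
  [7.5→8.5]: (53.6+35.0)/2 × 1 = 44.3
  [8.5→9]: (35.0+28.3)/2 × 0.5 = 15.825
  Sum = 2230.0 µg/L·h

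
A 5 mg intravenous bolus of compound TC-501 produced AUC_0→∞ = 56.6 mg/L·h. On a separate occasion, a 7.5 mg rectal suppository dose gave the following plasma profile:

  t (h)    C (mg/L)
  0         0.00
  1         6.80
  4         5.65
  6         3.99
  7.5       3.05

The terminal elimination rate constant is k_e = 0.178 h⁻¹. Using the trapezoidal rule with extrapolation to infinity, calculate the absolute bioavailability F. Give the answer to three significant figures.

Trapezoidal AUC_0→7.5 (rectal suppository):
  [0→1]: (0.00+6.80)/2 × 1 = 3.4
  [1→4]: (6.80+5.65)/2 × 3 = 18.675
  [4→6]: (5.65+3.99)/2 × 2 = 9.64
  [6→7.5]: (3.99+3.05)/2 × 1.5 = 5.28
  Sum = 36.995 mg/L·h
Tail: C_last/k_e = 3.05/0.178 = 17.135
AUC_0→∞ (rectal suppository) = 36.995 + 17.135 = 54.13 mg/L·h
F = (AUC_ev/D_ev)/(AUC_iv/D_iv) = (54.13/7.5)/(56.6/5) = 7.21733/11.32 = 0.6376

F = 0.638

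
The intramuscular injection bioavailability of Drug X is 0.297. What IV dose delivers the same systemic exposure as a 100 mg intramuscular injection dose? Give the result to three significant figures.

D_iv = 29.7 mg

Systemic exposure from an extravascular dose = F × D_ev, so the equivalent IV dose is F × D_ev.
D_iv = F × D_ev = 0.297 × 100 = 29.7 mg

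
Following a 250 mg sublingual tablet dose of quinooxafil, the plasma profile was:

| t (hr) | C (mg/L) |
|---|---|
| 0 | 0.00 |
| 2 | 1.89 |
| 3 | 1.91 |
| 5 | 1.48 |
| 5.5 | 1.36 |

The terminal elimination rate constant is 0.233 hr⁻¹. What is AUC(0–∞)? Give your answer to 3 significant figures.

AUC = 13.7 mg/L·hr

Trapezoidal AUC_0→5.5:
  [0→2]: (0.00+1.89)/2 × 2 = 1.89
  [2→3]: (1.89+1.91)/2 × 1 = 1.9
  [3→5]: (1.91+1.48)/2 × 2 = 3.39
  [5→5.5]: (1.48+1.36)/2 × 0.5 = 0.71
  Sum = 7.89 mg/L·hr
Extrapolated tail: C_last / k_e = 1.36 / 0.233 = 5.837
AUC_0→∞ = 7.89 + 5.837 = 13.727 mg/L·hr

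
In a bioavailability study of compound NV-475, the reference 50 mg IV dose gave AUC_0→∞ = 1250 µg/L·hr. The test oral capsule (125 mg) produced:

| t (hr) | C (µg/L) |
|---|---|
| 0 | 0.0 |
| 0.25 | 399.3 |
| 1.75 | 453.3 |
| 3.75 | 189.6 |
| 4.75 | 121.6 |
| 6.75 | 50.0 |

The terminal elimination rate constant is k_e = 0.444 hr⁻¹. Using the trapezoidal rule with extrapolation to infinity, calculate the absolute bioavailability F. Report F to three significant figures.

Trapezoidal AUC_0→6.75 (oral capsule):
  [0→0.25]: (0.0+399.3)/2 × 0.25 = 49.9125
  [0.25→1.75]: (399.3+453.3)/2 × 1.5 = 639.45
  [1.75→3.75]: (453.3+189.6)/2 × 2 = 642.9
  [3.75→4.75]: (189.6+121.6)/2 × 1 = 155.6
  [4.75→6.75]: (121.6+50.0)/2 × 2 = 171.6
  Sum = 1659.4625 µg/L·hr
Tail: C_last/k_e = 50.0/0.444 = 112.613
AUC_0→∞ (oral capsule) = 1659.4625 + 112.613 = 1772.0755 µg/L·hr
F = (AUC_ev/D_ev)/(AUC_iv/D_iv) = (1772.0755/125)/(1250/50) = 14.176604/25 = 0.5671

F = 0.567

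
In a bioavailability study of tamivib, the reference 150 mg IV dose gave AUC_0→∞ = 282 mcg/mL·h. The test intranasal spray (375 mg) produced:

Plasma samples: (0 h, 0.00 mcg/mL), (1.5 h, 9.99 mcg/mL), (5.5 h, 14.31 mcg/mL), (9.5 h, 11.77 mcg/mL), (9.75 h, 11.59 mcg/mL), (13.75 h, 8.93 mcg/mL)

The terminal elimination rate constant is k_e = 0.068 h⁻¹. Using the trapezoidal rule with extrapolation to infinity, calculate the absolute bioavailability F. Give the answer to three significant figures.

F = 0.402

Trapezoidal AUC_0→13.75 (intranasal spray):
  [0→1.5]: (0.00+9.99)/2 × 1.5 = 7.4925
  [1.5→5.5]: (9.99+14.31)/2 × 4 = 48.6
  [5.5→9.5]: (14.31+11.77)/2 × 4 = 52.16
  [9.5→9.75]: (11.77+11.59)/2 × 0.25 = 2.92
  [9.75→13.75]: (11.59+8.93)/2 × 4 = 41.04
  Sum = 152.2125 mcg/mL·h
Tail: C_last/k_e = 8.93/0.068 = 131.324
AUC_0→∞ (intranasal spray) = 152.2125 + 131.324 = 283.5365 mcg/mL·h
F = (AUC_ev/D_ev)/(AUC_iv/D_iv) = (283.5365/375)/(282/150) = 0.756097/1.88 = 0.4022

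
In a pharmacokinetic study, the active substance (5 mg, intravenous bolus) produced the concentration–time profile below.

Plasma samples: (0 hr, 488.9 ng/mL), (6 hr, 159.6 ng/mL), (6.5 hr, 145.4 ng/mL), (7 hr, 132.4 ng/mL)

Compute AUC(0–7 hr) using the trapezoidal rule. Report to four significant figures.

AUC = 2091 ng/mL·hr

Trapezoidal AUC_0→7:
  [0→6]: (488.9+159.6)/2 × 6 = 1945.5
  [6→6.5]: (159.6+145.4)/2 × 0.5 = 76.25
  [6.5→7]: (145.4+132.4)/2 × 0.5 = 69.45
  Sum = 2091.2 ng/mL·hr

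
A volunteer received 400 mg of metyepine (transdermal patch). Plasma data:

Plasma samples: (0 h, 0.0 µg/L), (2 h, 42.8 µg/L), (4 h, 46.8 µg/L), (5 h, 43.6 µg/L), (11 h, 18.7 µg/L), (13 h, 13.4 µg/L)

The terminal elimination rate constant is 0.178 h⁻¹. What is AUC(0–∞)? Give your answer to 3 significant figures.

AUC = 472 µg/L·h

Trapezoidal AUC_0→13:
  [0→2]: (0.0+42.8)/2 × 2 = 42.8
  [2→4]: (42.8+46.8)/2 × 2 = 89.6
  [4→5]: (46.8+43.6)/2 × 1 = 45.2
  [5→11]: (43.6+18.7)/2 × 6 = 186.9
  [11→13]: (18.7+13.4)/2 × 2 = 32.1
  Sum = 396.6 µg/L·h
Extrapolated tail: C_last / k_e = 13.4 / 0.178 = 75.281
AUC_0→∞ = 396.6 + 75.281 = 471.881 µg/L·h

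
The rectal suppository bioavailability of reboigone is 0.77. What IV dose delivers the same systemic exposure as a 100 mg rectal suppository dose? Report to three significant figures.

Systemic exposure from an extravascular dose = F × D_ev, so the equivalent IV dose is F × D_ev.
D_iv = F × D_ev = 0.77 × 100 = 77 mg

D_iv = 77.0 mg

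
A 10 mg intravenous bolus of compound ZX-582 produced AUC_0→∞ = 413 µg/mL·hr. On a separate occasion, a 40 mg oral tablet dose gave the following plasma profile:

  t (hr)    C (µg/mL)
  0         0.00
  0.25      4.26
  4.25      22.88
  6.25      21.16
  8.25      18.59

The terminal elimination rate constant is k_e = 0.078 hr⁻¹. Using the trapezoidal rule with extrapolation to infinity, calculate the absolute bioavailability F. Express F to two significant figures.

F = 0.23

Trapezoidal AUC_0→8.25 (oral tablet):
  [0→0.25]: (0.00+4.26)/2 × 0.25 = 0.5325
  [0.25→4.25]: (4.26+22.88)/2 × 4 = 54.28
  [4.25→6.25]: (22.88+21.16)/2 × 2 = 44.04
  [6.25→8.25]: (21.16+18.59)/2 × 2 = 39.75
  Sum = 138.6025 µg/mL·hr
Tail: C_last/k_e = 18.59/0.078 = 238.333
AUC_0→∞ (oral tablet) = 138.6025 + 238.333 = 376.9355 µg/mL·hr
F = (AUC_ev/D_ev)/(AUC_iv/D_iv) = (376.9355/40)/(413/10) = 9.4233875/41.3 = 0.2282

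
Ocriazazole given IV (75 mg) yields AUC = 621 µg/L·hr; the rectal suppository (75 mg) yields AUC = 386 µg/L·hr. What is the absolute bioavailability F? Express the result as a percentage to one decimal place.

F = 62.2%

F = (AUC_ev / D_ev) / (AUC_iv / D_iv)
  = (386/75) / (621/75)
  = 5.14667 / 8.28 = 0.6216
  = 62.16%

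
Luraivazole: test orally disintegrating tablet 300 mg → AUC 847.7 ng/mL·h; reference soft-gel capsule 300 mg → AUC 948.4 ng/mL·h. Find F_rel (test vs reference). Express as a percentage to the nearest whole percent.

F_rel = (AUC_test/D_test) / (AUC_ref/D_ref)
      = (847.7/300) / (948.4/300)
      = 2.82567 / 3.16133 = 0.8938 = 89.38%

F_rel = 89%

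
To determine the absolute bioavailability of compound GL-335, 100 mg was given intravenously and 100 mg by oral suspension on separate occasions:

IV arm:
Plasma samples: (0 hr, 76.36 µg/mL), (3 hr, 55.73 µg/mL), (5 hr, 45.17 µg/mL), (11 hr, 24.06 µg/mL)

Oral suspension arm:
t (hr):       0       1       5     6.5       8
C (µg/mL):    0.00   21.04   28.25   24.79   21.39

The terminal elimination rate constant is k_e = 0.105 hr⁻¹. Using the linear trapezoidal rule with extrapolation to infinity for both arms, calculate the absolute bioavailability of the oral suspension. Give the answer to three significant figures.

F = 0.526

Trapezoidal AUC_0→11 (IV):
  [0→3]: (76.36+55.73)/2 × 3 = 198.135
  [3→5]: (55.73+45.17)/2 × 2 = 100.9
  [5→11]: (45.17+24.06)/2 × 6 = 207.69
  Sum = 506.725 µg/mL·hr
IV tail: 24.06/0.105 = 229.143; AUC_iv,0→∞ = 506.725 + 229.143 = 735.868 µg/mL·hr
Trapezoidal AUC_0→8 (oral suspension):
  [0→1]: (0.00+21.04)/2 × 1 = 10.52
  [1→5]: (21.04+28.25)/2 × 4 = 98.58
  [5→6.5]: (28.25+24.79)/2 × 1.5 = 39.78
  [6.5→8]: (24.79+21.39)/2 × 1.5 = 34.635
  Sum = 183.515 µg/mL·hr
oral suspension tail: 21.39/0.105 = 203.714; AUC_ev,0→∞ = 183.515 + 203.714 = 387.229 µg/mL·hr
F = (AUC_ev/D_ev)/(AUC_iv/D_iv) = (387.229/100)/(735.868/100) = 3.87229/7.35868 = 0.5262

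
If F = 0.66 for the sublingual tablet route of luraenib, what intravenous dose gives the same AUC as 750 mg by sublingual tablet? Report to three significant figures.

Systemic exposure from an extravascular dose = F × D_ev, so the equivalent IV dose is F × D_ev.
D_iv = F × D_ev = 0.66 × 750 = 495 mg

D_iv = 495 mg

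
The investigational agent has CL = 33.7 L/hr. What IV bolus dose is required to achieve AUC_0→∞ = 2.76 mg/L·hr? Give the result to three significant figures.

Dose_iv = CL × AUC_0→∞
     = 33.7 × 2.76 = 93.012 mg

Dose = 93.0 mg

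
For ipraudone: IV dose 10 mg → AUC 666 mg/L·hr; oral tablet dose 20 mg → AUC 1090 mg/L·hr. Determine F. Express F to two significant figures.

F = (AUC_ev / D_ev) / (AUC_iv / D_iv)
  = (1090/20) / (666/10)
  = 54.5 / 66.6 = 0.8183

F = 0.82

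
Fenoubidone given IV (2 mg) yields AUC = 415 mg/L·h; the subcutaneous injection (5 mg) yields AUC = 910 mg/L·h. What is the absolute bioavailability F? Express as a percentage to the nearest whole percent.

F = 88%

F = (AUC_ev / D_ev) / (AUC_iv / D_iv)
  = (910/5) / (415/2)
  = 182 / 207.5 = 0.8771
  = 87.71%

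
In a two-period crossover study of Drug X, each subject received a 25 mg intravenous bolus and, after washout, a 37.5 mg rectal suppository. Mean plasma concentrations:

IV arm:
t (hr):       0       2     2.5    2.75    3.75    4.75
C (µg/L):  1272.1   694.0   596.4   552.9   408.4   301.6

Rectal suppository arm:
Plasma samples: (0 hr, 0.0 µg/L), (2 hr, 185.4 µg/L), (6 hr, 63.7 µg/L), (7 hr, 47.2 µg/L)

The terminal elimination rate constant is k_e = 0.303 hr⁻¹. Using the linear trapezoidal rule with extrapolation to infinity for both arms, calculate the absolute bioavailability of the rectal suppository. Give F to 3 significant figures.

Trapezoidal AUC_0→4.75 (IV):
  [0→2]: (1272.1+694.0)/2 × 2 = 1966.1
  [2→2.5]: (694.0+596.4)/2 × 0.5 = 322.6
  [2.5→2.75]: (596.4+552.9)/2 × 0.25 = 143.6625
  [2.75→3.75]: (552.9+408.4)/2 × 1 = 480.65
  [3.75→4.75]: (408.4+301.6)/2 × 1 = 355.0
  Sum = 3268.0125 µg/L·hr
IV tail: 301.6/0.303 = 995.380; AUC_iv,0→∞ = 3268.0125 + 995.380 = 4263.3925 µg/L·hr
Trapezoidal AUC_0→7 (rectal suppository):
  [0→2]: (0.0+185.4)/2 × 2 = 185.4
  [2→6]: (185.4+63.7)/2 × 4 = 498.2
  [6→7]: (63.7+47.2)/2 × 1 = 55.45
  Sum = 739.05 µg/L·hr
rectal suppository tail: 47.2/0.303 = 155.776; AUC_ev,0→∞ = 739.05 + 155.776 = 894.826 µg/L·hr
F = (AUC_ev/D_ev)/(AUC_iv/D_iv) = (894.826/37.5)/(4263.3925/25) = 23.862/170.5357 = 0.1399

F = 0.140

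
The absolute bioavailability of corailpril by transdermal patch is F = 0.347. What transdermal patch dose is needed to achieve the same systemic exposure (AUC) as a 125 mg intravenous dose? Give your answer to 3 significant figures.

For equal systemic exposure: F × D_ev = D_iv
D_ev = D_iv / F = 125 / 0.347 = 360.231 mg

D_transdermal = 360 mg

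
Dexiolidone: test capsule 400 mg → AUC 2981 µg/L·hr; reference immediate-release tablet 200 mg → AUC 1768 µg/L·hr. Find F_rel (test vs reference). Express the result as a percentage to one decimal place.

F_rel = (AUC_test/D_test) / (AUC_ref/D_ref)
      = (2981/400) / (1768/200)
      = 7.4525 / 8.84 = 0.8430 = 84.30%

F_rel = 84.3%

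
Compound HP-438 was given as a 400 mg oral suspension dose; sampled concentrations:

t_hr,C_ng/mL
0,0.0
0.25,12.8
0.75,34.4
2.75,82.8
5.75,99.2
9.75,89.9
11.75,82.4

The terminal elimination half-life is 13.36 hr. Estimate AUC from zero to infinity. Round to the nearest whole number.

AUC = 2542 ng/mL·hr

Trapezoidal AUC_0→11.75:
  [0→0.25]: (0.0+12.8)/2 × 0.25 = 1.6
  [0.25→0.75]: (12.8+34.4)/2 × 0.5 = 11.8
  [0.75→2.75]: (34.4+82.8)/2 × 2 = 117.2
  [2.75→5.75]: (82.8+99.2)/2 × 3 = 273.0
  [5.75→9.75]: (99.2+89.9)/2 × 4 = 378.2
  [9.75→11.75]: (89.9+82.4)/2 × 2 = 172.3
  Sum = 954.1 ng/mL·hr
k_e = ln2 / t½ = 0.693147 / 13.36 = 0.0519 hr^-1
Extrapolated tail: C_last / k_e = 82.4 / 0.0519 = 1587.669
AUC_0→∞ = 954.1 + 1587.669 = 2541.769 ng/mL·hr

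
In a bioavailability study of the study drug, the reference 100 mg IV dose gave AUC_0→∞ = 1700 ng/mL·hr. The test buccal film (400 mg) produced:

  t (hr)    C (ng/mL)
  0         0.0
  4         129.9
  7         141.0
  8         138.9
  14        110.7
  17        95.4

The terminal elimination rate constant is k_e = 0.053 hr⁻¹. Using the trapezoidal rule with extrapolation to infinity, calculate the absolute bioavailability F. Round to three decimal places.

F = 0.539

Trapezoidal AUC_0→17 (buccal film):
  [0→4]: (0.0+129.9)/2 × 4 = 259.8
  [4→7]: (129.9+141.0)/2 × 3 = 406.35
  [7→8]: (141.0+138.9)/2 × 1 = 139.95
  [8→14]: (138.9+110.7)/2 × 6 = 748.8
  [14→17]: (110.7+95.4)/2 × 3 = 309.15
  Sum = 1864.05 ng/mL·hr
Tail: C_last/k_e = 95.4/0.053 = 1800.000
AUC_0→∞ (buccal film) = 1864.05 + 1800.000 = 3664.05 ng/mL·hr
F = (AUC_ev/D_ev)/(AUC_iv/D_iv) = (3664.05/400)/(1700/100) = 9.160125/17 = 0.5388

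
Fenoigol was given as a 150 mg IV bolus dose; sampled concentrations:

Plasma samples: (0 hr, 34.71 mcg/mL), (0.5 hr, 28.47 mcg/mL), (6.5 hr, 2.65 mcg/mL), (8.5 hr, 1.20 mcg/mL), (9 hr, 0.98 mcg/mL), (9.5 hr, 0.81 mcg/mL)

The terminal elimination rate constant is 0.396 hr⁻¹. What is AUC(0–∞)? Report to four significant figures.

Trapezoidal AUC_0→9.5:
  [0→0.5]: (34.71+28.47)/2 × 0.5 = 15.795
  [0.5→6.5]: (28.47+2.65)/2 × 6 = 93.36
  [6.5→8.5]: (2.65+1.20)/2 × 2 = 3.85
  [8.5→9]: (1.20+0.98)/2 × 0.5 = 0.545
  [9→9.5]: (0.98+0.81)/2 × 0.5 = 0.4475
  Sum = 113.9975 mcg/mL·hr
Extrapolated tail: C_last / k_e = 0.81 / 0.396 = 2.045
AUC_0→∞ = 113.9975 + 2.045 = 116.0425 mcg/mL·hr

AUC = 116.0 mcg/mL·hr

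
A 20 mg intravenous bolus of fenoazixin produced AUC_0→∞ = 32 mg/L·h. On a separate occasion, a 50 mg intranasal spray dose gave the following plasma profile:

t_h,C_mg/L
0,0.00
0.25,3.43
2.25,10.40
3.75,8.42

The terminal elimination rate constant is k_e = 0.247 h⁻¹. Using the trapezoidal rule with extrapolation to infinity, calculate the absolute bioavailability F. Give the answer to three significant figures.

F = 0.781

Trapezoidal AUC_0→3.75 (intranasal spray):
  [0→0.25]: (0.00+3.43)/2 × 0.25 = 0.42875
  [0.25→2.25]: (3.43+10.40)/2 × 2 = 13.83
  [2.25→3.75]: (10.40+8.42)/2 × 1.5 = 14.115
  Sum = 28.37375 mg/L·h
Tail: C_last/k_e = 8.42/0.247 = 34.089
AUC_0→∞ (intranasal spray) = 28.37375 + 34.089 = 62.46275 mg/L·h
F = (AUC_ev/D_ev)/(AUC_iv/D_iv) = (62.46275/50)/(32/20) = 1.249255/1.6 = 0.7808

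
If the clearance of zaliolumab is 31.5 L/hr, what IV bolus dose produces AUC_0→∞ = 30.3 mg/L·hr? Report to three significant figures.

Dose_iv = CL × AUC_0→∞
     = 31.5 × 30.3 = 954.45 mg

Dose = 954 mg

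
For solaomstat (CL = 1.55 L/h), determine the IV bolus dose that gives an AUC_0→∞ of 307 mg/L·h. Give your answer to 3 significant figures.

Dose = 476 mg

Dose_iv = CL × AUC_0→∞
     = 1.55 × 307 = 475.85 mg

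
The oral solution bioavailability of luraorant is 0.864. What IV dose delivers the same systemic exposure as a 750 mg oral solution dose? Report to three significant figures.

Systemic exposure from an extravascular dose = F × D_ev, so the equivalent IV dose is F × D_ev.
D_iv = F × D_ev = 0.864 × 750 = 648 mg

D_iv = 648 mg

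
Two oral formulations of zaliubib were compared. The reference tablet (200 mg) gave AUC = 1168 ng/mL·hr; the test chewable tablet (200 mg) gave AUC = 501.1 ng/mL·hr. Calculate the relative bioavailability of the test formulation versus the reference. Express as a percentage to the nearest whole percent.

F_rel = (AUC_test/D_test) / (AUC_ref/D_ref)
      = (501.1/200) / (1168/200)
      = 2.5055 / 5.84 = 0.4290 = 42.90%

F_rel = 43%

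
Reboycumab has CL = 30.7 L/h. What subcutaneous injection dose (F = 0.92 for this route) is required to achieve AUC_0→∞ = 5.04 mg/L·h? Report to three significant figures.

Dose = 168 mg

Dose = CL × AUC_0→∞ / F
     = 30.7 × 5.04 / 0.92 = 168.183 mg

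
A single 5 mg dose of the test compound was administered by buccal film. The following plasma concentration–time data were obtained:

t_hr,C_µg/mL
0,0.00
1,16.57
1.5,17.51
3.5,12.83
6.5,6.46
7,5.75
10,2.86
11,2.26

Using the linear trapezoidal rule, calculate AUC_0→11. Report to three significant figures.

Trapezoidal AUC_0→11:
  [0→1]: (0.00+16.57)/2 × 1 = 8.285
  [1→1.5]: (16.57+17.51)/2 × 0.5 = 8.52
  [1.5→3.5]: (17.51+12.83)/2 × 2 = 30.34
  [3.5→6.5]: (12.83+6.46)/2 × 3 = 28.935
  [6.5→7]: (6.46+5.75)/2 × 0.5 = 3.0525
  [7→10]: (5.75+2.86)/2 × 3 = 12.915
  [10→11]: (2.86+2.26)/2 × 1 = 2.56
  Sum = 94.6075 µg/mL·hr

AUC = 94.6 µg/mL·hr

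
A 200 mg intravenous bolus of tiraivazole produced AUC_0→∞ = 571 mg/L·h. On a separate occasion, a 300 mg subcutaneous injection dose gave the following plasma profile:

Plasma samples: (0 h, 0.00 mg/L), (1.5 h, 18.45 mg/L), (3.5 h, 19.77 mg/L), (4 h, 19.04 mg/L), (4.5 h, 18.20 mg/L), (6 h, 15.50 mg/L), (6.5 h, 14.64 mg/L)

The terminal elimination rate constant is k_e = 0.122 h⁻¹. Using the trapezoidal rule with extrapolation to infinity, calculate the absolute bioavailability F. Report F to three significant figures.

F = 0.261

Trapezoidal AUC_0→6.5 (subcutaneous injection):
  [0→1.5]: (0.00+18.45)/2 × 1.5 = 13.8375
  [1.5→3.5]: (18.45+19.77)/2 × 2 = 38.22
  [3.5→4]: (19.77+19.04)/2 × 0.5 = 9.7025
  [4→4.5]: (19.04+18.20)/2 × 0.5 = 9.31
  [4.5→6]: (18.20+15.50)/2 × 1.5 = 25.275
  [6→6.5]: (15.50+14.64)/2 × 0.5 = 7.535
  Sum = 103.88 mg/L·h
Tail: C_last/k_e = 14.64/0.122 = 120.000
AUC_0→∞ (subcutaneous injection) = 103.88 + 120.000 = 223.88 mg/L·h
F = (AUC_ev/D_ev)/(AUC_iv/D_iv) = (223.88/300)/(571/200) = 0.746267/2.855 = 0.2614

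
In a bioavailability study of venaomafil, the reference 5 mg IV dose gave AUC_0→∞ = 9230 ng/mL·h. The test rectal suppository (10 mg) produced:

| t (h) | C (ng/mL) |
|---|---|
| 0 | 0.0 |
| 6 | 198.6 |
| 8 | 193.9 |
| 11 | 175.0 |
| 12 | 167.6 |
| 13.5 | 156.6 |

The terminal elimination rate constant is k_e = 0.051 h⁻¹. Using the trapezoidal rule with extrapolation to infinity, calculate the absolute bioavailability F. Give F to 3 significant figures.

F = 0.272

Trapezoidal AUC_0→13.5 (rectal suppository):
  [0→6]: (0.0+198.6)/2 × 6 = 595.8
  [6→8]: (198.6+193.9)/2 × 2 = 392.5
  [8→11]: (193.9+175.0)/2 × 3 = 553.35
  [11→12]: (175.0+167.6)/2 × 1 = 171.3
  [12→13.5]: (167.6+156.6)/2 × 1.5 = 243.15
  Sum = 1956.1 ng/mL·h
Tail: C_last/k_e = 156.6/0.051 = 3070.588
AUC_0→∞ (rectal suppository) = 1956.1 + 3070.588 = 5026.688 ng/mL·h
F = (AUC_ev/D_ev)/(AUC_iv/D_iv) = (5026.688/10)/(9230/5) = 502.6688/1846 = 0.2723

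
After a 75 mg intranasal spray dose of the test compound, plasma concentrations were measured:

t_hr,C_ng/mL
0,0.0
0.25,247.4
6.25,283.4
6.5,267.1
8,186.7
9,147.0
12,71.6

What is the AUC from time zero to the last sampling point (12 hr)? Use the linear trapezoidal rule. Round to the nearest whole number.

Trapezoidal AUC_0→12:
  [0→0.25]: (0.0+247.4)/2 × 0.25 = 30.925
  [0.25→6.25]: (247.4+283.4)/2 × 6 = 1592.4
  [6.25→6.5]: (283.4+267.1)/2 × 0.25 = 68.8125
  [6.5→8]: (267.1+186.7)/2 × 1.5 = 340.35
  [8→9]: (186.7+147.0)/2 × 1 = 166.85
  [9→12]: (147.0+71.6)/2 × 3 = 327.9
  Sum = 2527.2375 ng/mL·hr

AUC = 2527 ng/mL·hr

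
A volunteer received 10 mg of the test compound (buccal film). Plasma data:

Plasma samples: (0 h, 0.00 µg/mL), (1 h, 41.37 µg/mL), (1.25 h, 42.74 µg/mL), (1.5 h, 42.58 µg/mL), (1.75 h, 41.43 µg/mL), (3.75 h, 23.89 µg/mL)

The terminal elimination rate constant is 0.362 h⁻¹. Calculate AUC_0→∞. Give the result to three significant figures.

AUC = 184 µg/mL·h

Trapezoidal AUC_0→3.75:
  [0→1]: (0.00+41.37)/2 × 1 = 20.685
  [1→1.25]: (41.37+42.74)/2 × 0.25 = 10.51375
  [1.25→1.5]: (42.74+42.58)/2 × 0.25 = 10.665
  [1.5→1.75]: (42.58+41.43)/2 × 0.25 = 10.50125
  [1.75→3.75]: (41.43+23.89)/2 × 2 = 65.32
  Sum = 117.685 µg/mL·h
Extrapolated tail: C_last / k_e = 23.89 / 0.362 = 65.994
AUC_0→∞ = 117.685 + 65.994 = 183.679 µg/mL·h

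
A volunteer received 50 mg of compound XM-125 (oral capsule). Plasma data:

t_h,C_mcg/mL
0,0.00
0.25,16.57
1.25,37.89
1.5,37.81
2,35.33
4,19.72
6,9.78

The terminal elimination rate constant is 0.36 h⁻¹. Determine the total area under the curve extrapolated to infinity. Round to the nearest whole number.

AUC = 169 mcg/mL·h

Trapezoidal AUC_0→6:
  [0→0.25]: (0.00+16.57)/2 × 0.25 = 2.07125
  [0.25→1.25]: (16.57+37.89)/2 × 1 = 27.23
  [1.25→1.5]: (37.89+37.81)/2 × 0.25 = 9.4625
  [1.5→2]: (37.81+35.33)/2 × 0.5 = 18.285
  [2→4]: (35.33+19.72)/2 × 2 = 55.05
  [4→6]: (19.72+9.78)/2 × 2 = 29.5
  Sum = 141.59875 mcg/mL·h
Extrapolated tail: C_last / k_e = 9.78 / 0.36 = 27.167
AUC_0→∞ = 141.59875 + 27.167 = 168.76575 mcg/mL·h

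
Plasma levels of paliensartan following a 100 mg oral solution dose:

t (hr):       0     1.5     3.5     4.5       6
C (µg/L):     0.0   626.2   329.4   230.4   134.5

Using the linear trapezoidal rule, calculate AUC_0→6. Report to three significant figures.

Trapezoidal AUC_0→6:
  [0→1.5]: (0.0+626.2)/2 × 1.5 = 469.65
  [1.5→3.5]: (626.2+329.4)/2 × 2 = 955.6
  [3.5→4.5]: (329.4+230.4)/2 × 1 = 279.9
  [4.5→6]: (230.4+134.5)/2 × 1.5 = 273.675
  Sum = 1978.825 µg/L·hr

AUC = 1980 µg/L·hr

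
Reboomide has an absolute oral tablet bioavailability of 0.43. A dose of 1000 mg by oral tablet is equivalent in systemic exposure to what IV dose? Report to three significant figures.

D_iv = 430 mg

Systemic exposure from an extravascular dose = F × D_ev, so the equivalent IV dose is F × D_ev.
D_iv = F × D_ev = 0.43 × 1000 = 430 mg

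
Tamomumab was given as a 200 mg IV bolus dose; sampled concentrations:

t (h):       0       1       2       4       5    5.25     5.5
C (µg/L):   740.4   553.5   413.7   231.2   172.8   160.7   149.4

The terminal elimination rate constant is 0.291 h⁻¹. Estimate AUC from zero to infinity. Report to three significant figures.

AUC = 2570 µg/L·h

Trapezoidal AUC_0→5.5:
  [0→1]: (740.4+553.5)/2 × 1 = 646.95
  [1→2]: (553.5+413.7)/2 × 1 = 483.6
  [2→4]: (413.7+231.2)/2 × 2 = 644.9
  [4→5]: (231.2+172.8)/2 × 1 = 202.0
  [5→5.25]: (172.8+160.7)/2 × 0.25 = 41.6875
  [5.25→5.5]: (160.7+149.4)/2 × 0.25 = 38.7625
  Sum = 2057.9 µg/L·h
Extrapolated tail: C_last / k_e = 149.4 / 0.291 = 513.402
AUC_0→∞ = 2057.9 + 513.402 = 2571.302 µg/L·h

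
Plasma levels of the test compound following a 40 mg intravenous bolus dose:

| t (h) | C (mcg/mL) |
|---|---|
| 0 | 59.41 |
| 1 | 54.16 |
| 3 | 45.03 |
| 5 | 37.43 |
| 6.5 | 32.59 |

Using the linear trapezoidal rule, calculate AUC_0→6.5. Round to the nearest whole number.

Trapezoidal AUC_0→6.5:
  [0→1]: (59.41+54.16)/2 × 1 = 56.785
  [1→3]: (54.16+45.03)/2 × 2 = 99.19
  [3→5]: (45.03+37.43)/2 × 2 = 82.46
  [5→6.5]: (37.43+32.59)/2 × 1.5 = 52.515
  Sum = 290.95 mcg/mL·h

AUC = 291 mcg/mL·h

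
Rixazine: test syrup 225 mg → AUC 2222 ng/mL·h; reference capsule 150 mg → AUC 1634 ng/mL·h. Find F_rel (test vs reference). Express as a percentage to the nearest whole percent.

F_rel = (AUC_test/D_test) / (AUC_ref/D_ref)
      = (2222/225) / (1634/150)
      = 9.87556 / 10.8933 = 0.9066 = 90.66%

F_rel = 91%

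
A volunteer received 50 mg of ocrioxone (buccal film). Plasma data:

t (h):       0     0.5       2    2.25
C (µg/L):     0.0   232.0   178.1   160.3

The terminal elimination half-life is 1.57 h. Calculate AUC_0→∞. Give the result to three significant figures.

Trapezoidal AUC_0→2.25:
  [0→0.5]: (0.0+232.0)/2 × 0.5 = 58.0
  [0.5→2]: (232.0+178.1)/2 × 1.5 = 307.575
  [2→2.25]: (178.1+160.3)/2 × 0.25 = 42.3
  Sum = 407.875 µg/L·h
k_e = ln2 / t½ = 0.693147 / 1.57 = 0.4415 h^-1
Extrapolated tail: C_last / k_e = 160.3 / 0.4415 = 363.080
AUC_0→∞ = 407.875 + 363.080 = 770.955 µg/L·h

AUC = 771 µg/L·h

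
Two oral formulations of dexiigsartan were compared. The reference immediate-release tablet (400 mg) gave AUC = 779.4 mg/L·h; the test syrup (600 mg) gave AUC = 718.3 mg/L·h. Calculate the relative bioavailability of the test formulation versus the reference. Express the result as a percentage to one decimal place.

F_rel = 61.4%

F_rel = (AUC_test/D_test) / (AUC_ref/D_ref)
      = (718.3/600) / (779.4/400)
      = 1.19717 / 1.9485 = 0.6144 = 61.44%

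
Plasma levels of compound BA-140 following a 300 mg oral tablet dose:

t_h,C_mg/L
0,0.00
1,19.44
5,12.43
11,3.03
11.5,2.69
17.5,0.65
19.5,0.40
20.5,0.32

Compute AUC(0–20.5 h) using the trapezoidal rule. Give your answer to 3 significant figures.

Trapezoidal AUC_0→20.5:
  [0→1]: (0.00+19.44)/2 × 1 = 9.72
  [1→5]: (19.44+12.43)/2 × 4 = 63.74
  [5→11]: (12.43+3.03)/2 × 6 = 46.38
  [11→11.5]: (3.03+2.69)/2 × 0.5 = 1.43
  [11.5→17.5]: (2.69+0.65)/2 × 6 = 10.02
  [17.5→19.5]: (0.65+0.40)/2 × 2 = 1.05
  [19.5→20.5]: (0.40+0.32)/2 × 1 = 0.36
  Sum = 132.7 mg/L·h

AUC = 133 mg/L·h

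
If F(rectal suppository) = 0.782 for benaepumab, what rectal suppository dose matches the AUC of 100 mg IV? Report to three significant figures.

For equal systemic exposure: F × D_ev = D_iv
D_ev = D_iv / F = 100 / 0.782 = 127.877 mg

D_rectal = 128 mg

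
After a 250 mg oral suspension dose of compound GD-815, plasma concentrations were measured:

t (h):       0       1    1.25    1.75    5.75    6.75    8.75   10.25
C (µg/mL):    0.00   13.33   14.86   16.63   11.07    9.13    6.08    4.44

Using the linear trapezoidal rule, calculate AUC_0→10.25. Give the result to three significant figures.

AUC = 107 µg/mL·h

Trapezoidal AUC_0→10.25:
  [0→1]: (0.00+13.33)/2 × 1 = 6.665
  [1→1.25]: (13.33+14.86)/2 × 0.25 = 3.52375
  [1.25→1.75]: (14.86+16.63)/2 × 0.5 = 7.8725
  [1.75→5.75]: (16.63+11.07)/2 × 4 = 55.4
  [5.75→6.75]: (11.07+9.13)/2 × 1 = 10.1
  [6.75→8.75]: (9.13+6.08)/2 × 2 = 15.21
  [8.75→10.25]: (6.08+4.44)/2 × 1.5 = 7.89
  Sum = 106.66125 µg/mL·h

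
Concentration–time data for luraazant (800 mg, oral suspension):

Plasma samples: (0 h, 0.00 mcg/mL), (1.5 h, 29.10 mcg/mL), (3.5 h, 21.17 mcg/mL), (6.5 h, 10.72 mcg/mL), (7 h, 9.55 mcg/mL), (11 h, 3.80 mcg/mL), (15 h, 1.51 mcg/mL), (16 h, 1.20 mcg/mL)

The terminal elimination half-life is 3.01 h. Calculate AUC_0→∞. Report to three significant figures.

AUC = 169 mcg/mL·h

Trapezoidal AUC_0→16:
  [0→1.5]: (0.00+29.10)/2 × 1.5 = 21.825
  [1.5→3.5]: (29.10+21.17)/2 × 2 = 50.27
  [3.5→6.5]: (21.17+10.72)/2 × 3 = 47.835
  [6.5→7]: (10.72+9.55)/2 × 0.5 = 5.0675
  [7→11]: (9.55+3.80)/2 × 4 = 26.7
  [11→15]: (3.80+1.51)/2 × 4 = 10.62
  [15→16]: (1.51+1.20)/2 × 1 = 1.355
  Sum = 163.6725 mcg/mL·h
k_e = ln2 / t½ = 0.693147 / 3.01 = 0.2303 h^-1
Extrapolated tail: C_last / k_e = 1.20 / 0.2303 = 5.211
AUC_0→∞ = 163.6725 + 5.211 = 168.8835 mcg/mL·h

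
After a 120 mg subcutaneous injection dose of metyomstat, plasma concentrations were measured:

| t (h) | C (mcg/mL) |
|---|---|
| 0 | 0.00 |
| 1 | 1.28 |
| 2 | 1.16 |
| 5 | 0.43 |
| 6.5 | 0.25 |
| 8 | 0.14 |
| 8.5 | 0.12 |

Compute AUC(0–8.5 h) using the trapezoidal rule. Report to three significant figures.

Trapezoidal AUC_0→8.5:
  [0→1]: (0.00+1.28)/2 × 1 = 0.64
  [1→2]: (1.28+1.16)/2 × 1 = 1.22
  [2→5]: (1.16+0.43)/2 × 3 = 2.385
  [5→6.5]: (0.43+0.25)/2 × 1.5 = 0.51
  [6.5→8]: (0.25+0.14)/2 × 1.5 = 0.2925
  [8→8.5]: (0.14+0.12)/2 × 0.5 = 0.065
  Sum = 5.1125 mcg/mL·h

AUC = 5.11 mcg/mL·h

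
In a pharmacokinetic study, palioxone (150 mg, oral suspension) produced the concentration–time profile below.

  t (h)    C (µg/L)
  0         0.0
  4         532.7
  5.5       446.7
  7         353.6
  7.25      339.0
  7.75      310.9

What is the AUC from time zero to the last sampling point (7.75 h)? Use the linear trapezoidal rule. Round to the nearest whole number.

Trapezoidal AUC_0→7.75:
  [0→4]: (0.0+532.7)/2 × 4 = 1065.4
  [4→5.5]: (532.7+446.7)/2 × 1.5 = 734.55
  [5.5→7]: (446.7+353.6)/2 × 1.5 = 600.225
  [7→7.25]: (353.6+339.0)/2 × 0.25 = 86.575
  [7.25→7.75]: (339.0+310.9)/2 × 0.5 = 162.475
  Sum = 2649.225 µg/L·h

AUC = 2649 µg/L·h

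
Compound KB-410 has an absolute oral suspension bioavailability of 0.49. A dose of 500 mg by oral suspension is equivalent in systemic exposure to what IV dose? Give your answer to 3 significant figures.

Systemic exposure from an extravascular dose = F × D_ev, so the equivalent IV dose is F × D_ev.
D_iv = F × D_ev = 0.49 × 500 = 245 mg

D_iv = 245 mg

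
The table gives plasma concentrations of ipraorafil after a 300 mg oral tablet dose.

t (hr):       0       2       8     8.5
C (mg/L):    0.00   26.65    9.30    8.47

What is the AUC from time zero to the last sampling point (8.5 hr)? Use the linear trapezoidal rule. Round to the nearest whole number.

AUC = 139 mg/L·hr

Trapezoidal AUC_0→8.5:
  [0→2]: (0.00+26.65)/2 × 2 = 26.65
  [2→8]: (26.65+9.30)/2 × 6 = 107.85
  [8→8.5]: (9.30+8.47)/2 × 0.5 = 4.4425
  Sum = 138.9425 mg/L·hr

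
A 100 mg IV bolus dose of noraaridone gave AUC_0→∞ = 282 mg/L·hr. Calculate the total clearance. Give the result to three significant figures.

CL = 0.355 L/hr

CL = Dose_iv / AUC_0→∞
   = 100 / 282 = 0.35461 L/hr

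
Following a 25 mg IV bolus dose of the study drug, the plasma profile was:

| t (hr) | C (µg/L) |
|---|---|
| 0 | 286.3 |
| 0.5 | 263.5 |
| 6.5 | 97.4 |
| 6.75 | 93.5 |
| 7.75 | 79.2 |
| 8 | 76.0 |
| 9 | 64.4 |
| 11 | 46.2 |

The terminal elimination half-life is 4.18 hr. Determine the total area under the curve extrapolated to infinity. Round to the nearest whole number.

AUC = 1809 µg/L·hr

Trapezoidal AUC_0→11:
  [0→0.5]: (286.3+263.5)/2 × 0.5 = 137.45
  [0.5→6.5]: (263.5+97.4)/2 × 6 = 1082.7
  [6.5→6.75]: (97.4+93.5)/2 × 0.25 = 23.8625
  [6.75→7.75]: (93.5+79.2)/2 × 1 = 86.35
  [7.75→8]: (79.2+76.0)/2 × 0.25 = 19.4
  [8→9]: (76.0+64.4)/2 × 1 = 70.2
  [9→11]: (64.4+46.2)/2 × 2 = 110.6
  Sum = 1530.5625 µg/L·hr
k_e = ln2 / t½ = 0.693147 / 4.18 = 0.1658 hr^-1
Extrapolated tail: C_last / k_e = 46.2 / 0.1658 = 278.649
AUC_0→∞ = 1530.5625 + 278.649 = 1809.2115 µg/L·hr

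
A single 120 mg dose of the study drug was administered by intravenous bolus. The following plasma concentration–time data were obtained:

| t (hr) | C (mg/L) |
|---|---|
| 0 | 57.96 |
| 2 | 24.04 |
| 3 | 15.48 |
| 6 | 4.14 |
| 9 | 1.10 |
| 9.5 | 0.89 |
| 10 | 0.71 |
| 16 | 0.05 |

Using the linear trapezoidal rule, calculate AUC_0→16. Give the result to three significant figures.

AUC = 142 mg/L·hr

Trapezoidal AUC_0→16:
  [0→2]: (57.96+24.04)/2 × 2 = 82.0
  [2→3]: (24.04+15.48)/2 × 1 = 19.76
  [3→6]: (15.48+4.14)/2 × 3 = 29.43
  [6→9]: (4.14+1.10)/2 × 3 = 7.86
  [9→9.5]: (1.10+0.89)/2 × 0.5 = 0.4975
  [9.5→10]: (0.89+0.71)/2 × 0.5 = 0.4
  [10→16]: (0.71+0.05)/2 × 6 = 2.28
  Sum = 142.2275 mg/L·hr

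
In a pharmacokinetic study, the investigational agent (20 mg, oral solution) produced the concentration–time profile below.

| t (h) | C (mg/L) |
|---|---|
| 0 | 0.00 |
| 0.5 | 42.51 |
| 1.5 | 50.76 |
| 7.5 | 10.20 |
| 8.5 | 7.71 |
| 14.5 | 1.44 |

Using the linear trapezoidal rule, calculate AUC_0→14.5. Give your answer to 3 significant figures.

AUC = 277 mg/L·h

Trapezoidal AUC_0→14.5:
  [0→0.5]: (0.00+42.51)/2 × 0.5 = 10.6275
  [0.5→1.5]: (42.51+50.76)/2 × 1 = 46.635
  [1.5→7.5]: (50.76+10.20)/2 × 6 = 182.88
  [7.5→8.5]: (10.20+7.71)/2 × 1 = 8.955
  [8.5→14.5]: (7.71+1.44)/2 × 6 = 27.45
  Sum = 276.5475 mg/L·h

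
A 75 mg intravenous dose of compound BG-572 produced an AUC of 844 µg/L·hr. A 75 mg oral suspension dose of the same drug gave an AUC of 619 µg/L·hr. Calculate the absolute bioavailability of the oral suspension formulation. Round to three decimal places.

F = (AUC_ev / D_ev) / (AUC_iv / D_iv)
  = (619/75) / (844/75)
  = 8.25333 / 11.2533 = 0.7334

F = 0.733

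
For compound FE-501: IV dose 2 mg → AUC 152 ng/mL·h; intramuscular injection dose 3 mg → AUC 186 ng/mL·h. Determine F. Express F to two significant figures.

F = 0.82

F = (AUC_ev / D_ev) / (AUC_iv / D_iv)
  = (186/3) / (152/2)
  = 62 / 76 = 0.8158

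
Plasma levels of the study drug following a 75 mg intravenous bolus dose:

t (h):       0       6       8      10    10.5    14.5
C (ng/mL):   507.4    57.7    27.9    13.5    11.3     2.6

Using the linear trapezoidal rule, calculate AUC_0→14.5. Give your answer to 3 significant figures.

AUC = 1860 ng/mL·h

Trapezoidal AUC_0→14.5:
  [0→6]: (507.4+57.7)/2 × 6 = 1695.3
  [6→8]: (57.7+27.9)/2 × 2 = 85.6
  [8→10]: (27.9+13.5)/2 × 2 = 41.4
  [10→10.5]: (13.5+11.3)/2 × 0.5 = 6.2
  [10.5→14.5]: (11.3+2.6)/2 × 4 = 27.8
  Sum = 1856.3 ng/mL·h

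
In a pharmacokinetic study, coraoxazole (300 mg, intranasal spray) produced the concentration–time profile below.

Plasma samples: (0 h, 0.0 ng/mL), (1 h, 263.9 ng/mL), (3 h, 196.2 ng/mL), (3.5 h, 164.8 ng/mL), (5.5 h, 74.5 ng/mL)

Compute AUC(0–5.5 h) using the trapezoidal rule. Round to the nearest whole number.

AUC = 922 ng/mL·h

Trapezoidal AUC_0→5.5:
  [0→1]: (0.0+263.9)/2 × 1 = 131.95
  [1→3]: (263.9+196.2)/2 × 2 = 460.1
  [3→3.5]: (196.2+164.8)/2 × 0.5 = 90.25
  [3.5→5.5]: (164.8+74.5)/2 × 2 = 239.3
  Sum = 921.6 ng/mL·h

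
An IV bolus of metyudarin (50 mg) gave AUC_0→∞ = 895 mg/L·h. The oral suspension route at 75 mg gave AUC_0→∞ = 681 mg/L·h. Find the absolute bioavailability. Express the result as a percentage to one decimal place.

F = (AUC_ev / D_ev) / (AUC_iv / D_iv)
  = (681/75) / (895/50)
  = 9.08 / 17.9 = 0.5073
  = 50.73%

F = 50.7%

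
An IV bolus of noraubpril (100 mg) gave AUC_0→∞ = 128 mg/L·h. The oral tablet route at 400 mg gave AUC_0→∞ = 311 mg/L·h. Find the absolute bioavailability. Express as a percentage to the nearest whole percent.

F = (AUC_ev / D_ev) / (AUC_iv / D_iv)
  = (311/400) / (128/100)
  = 0.7775 / 1.28 = 0.6074
  = 60.74%

F = 61%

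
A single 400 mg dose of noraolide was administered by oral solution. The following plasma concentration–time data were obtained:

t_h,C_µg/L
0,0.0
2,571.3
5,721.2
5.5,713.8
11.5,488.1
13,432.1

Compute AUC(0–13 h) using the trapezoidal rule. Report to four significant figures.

AUC = 7165 µg/L·h

Trapezoidal AUC_0→13:
  [0→2]: (0.0+571.3)/2 × 2 = 571.3
  [2→5]: (571.3+721.2)/2 × 3 = 1938.75
  [5→5.5]: (721.2+713.8)/2 × 0.5 = 358.75
  [5.5→11.5]: (713.8+488.1)/2 × 6 = 3605.7
  [11.5→13]: (488.1+432.1)/2 × 1.5 = 690.15
  Sum = 7164.65 µg/L·h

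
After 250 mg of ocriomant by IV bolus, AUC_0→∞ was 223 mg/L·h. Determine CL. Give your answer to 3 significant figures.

CL = 1.12 L/h

CL = Dose_iv / AUC_0→∞
   = 250 / 223 = 1.12108 L/h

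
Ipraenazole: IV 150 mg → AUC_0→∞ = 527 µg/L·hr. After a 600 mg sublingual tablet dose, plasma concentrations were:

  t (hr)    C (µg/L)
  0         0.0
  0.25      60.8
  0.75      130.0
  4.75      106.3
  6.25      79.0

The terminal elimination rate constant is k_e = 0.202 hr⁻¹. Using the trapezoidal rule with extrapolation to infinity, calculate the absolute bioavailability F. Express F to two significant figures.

Trapezoidal AUC_0→6.25 (sublingual tablet):
  [0→0.25]: (0.0+60.8)/2 × 0.25 = 7.6
  [0.25→0.75]: (60.8+130.0)/2 × 0.5 = 47.7
  [0.75→4.75]: (130.0+106.3)/2 × 4 = 472.6
  [4.75→6.25]: (106.3+79.0)/2 × 1.5 = 138.975
  Sum = 666.875 µg/L·hr
Tail: C_last/k_e = 79.0/0.202 = 391.089
AUC_0→∞ (sublingual tablet) = 666.875 + 391.089 = 1057.964 µg/L·hr
F = (AUC_ev/D_ev)/(AUC_iv/D_iv) = (1057.964/600)/(527/150) = 1.76327/3.51333 = 0.5019

F = 0.50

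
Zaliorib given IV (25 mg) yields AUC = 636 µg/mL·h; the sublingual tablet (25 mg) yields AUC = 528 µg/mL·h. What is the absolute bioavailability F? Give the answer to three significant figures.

F = (AUC_ev / D_ev) / (AUC_iv / D_iv)
  = (528/25) / (636/25)
  = 21.12 / 25.44 = 0.8302

F = 0.830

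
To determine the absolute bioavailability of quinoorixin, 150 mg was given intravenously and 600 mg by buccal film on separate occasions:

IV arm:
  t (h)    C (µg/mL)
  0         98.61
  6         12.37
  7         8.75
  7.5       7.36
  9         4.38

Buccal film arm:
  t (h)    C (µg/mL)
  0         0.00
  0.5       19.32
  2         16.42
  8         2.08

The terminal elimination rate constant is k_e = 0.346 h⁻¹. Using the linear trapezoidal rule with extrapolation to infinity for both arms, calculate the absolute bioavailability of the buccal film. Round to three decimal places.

Trapezoidal AUC_0→9 (IV):
  [0→6]: (98.61+12.37)/2 × 6 = 332.94
  [6→7]: (12.37+8.75)/2 × 1 = 10.56
  [7→7.5]: (8.75+7.36)/2 × 0.5 = 4.0275
  [7.5→9]: (7.36+4.38)/2 × 1.5 = 8.805
  Sum = 356.3325 µg/mL·h
IV tail: 4.38/0.346 = 12.659; AUC_iv,0→∞ = 356.3325 + 12.659 = 368.9915 µg/mL·h
Trapezoidal AUC_0→8 (buccal film):
  [0→0.5]: (0.00+19.32)/2 × 0.5 = 4.83
  [0.5→2]: (19.32+16.42)/2 × 1.5 = 26.805
  [2→8]: (16.42+2.08)/2 × 6 = 55.5
  Sum = 87.135 µg/mL·h
buccal film tail: 2.08/0.346 = 6.012; AUC_ev,0→∞ = 87.135 + 6.012 = 93.147 µg/mL·h
F = (AUC_ev/D_ev)/(AUC_iv/D_iv) = (93.147/600)/(368.9915/150) = 0.155245/2.45994 = 0.0631

F = 0.063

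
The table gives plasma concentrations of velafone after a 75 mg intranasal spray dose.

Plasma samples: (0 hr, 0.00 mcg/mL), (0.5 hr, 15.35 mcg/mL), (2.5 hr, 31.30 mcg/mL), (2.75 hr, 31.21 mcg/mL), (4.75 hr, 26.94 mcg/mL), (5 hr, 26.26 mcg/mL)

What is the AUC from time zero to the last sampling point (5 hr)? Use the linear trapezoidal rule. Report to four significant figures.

Trapezoidal AUC_0→5:
  [0→0.5]: (0.00+15.35)/2 × 0.5 = 3.8375
  [0.5→2.5]: (15.35+31.30)/2 × 2 = 46.65
  [2.5→2.75]: (31.30+31.21)/2 × 0.25 = 7.81375
  [2.75→4.75]: (31.21+26.94)/2 × 2 = 58.15
  [4.75→5]: (26.94+26.26)/2 × 0.25 = 6.65
  Sum = 123.10125 mcg/mL·hr

AUC = 123.1 mcg/mL·hr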